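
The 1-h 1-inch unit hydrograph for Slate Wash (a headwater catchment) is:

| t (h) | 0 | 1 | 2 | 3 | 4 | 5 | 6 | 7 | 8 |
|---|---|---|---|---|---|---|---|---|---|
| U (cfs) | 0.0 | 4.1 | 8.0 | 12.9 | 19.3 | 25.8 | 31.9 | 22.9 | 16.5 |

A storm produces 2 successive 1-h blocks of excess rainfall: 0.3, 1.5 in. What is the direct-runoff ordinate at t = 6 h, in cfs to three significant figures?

By discrete convolution, Q_j = Σ (P_i / 1 in) · U_{j−i}.
At t = 6 h (j=6): Q = (0.3/1)·31.9 + (1.5/1)·25.8 = 48.3 cfs.

Q ≈ 48.3 cfs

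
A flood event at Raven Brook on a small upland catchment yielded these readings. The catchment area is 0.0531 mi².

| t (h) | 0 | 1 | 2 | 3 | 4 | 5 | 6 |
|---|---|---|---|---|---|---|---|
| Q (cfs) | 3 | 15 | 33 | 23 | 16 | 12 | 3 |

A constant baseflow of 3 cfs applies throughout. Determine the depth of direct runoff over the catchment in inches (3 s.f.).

d ≈ 2.45 in

Direct runoff: 0.0, 12.0, 30.0, 20.0, 13.0, 9.0, 0.0 cfs; ΣQ_DR = 84.00 cfs.
V = ΣQ_DR · Δt = 84.00 × 3600 s = 3.024 × 10^5 ft³.
Over A = 0.0531 mi², depth = V / A = 2.45 in.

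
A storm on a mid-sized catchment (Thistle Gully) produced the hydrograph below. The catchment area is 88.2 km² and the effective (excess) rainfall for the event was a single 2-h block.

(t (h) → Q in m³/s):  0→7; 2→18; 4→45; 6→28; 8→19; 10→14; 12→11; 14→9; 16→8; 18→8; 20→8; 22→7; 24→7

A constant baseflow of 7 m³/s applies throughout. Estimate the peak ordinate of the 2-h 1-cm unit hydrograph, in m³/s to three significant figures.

U_p ≈ 47.5 m³/s

Direct runoff: 0.0, 11.0, 38.0, 21.0, 12.0, 7.0, 4.0, 2.0, 1.0, 1.0, 1.0, 0.0, 0.0 m³/s; ΣQ_DR = 98.00 m³/s, peak = 38.0 m³/s.
Runoff depth d = ΣQ_DR·Δt / A = 98.00 × 7200 / (88.2 km²) = 8.000 mm.
The 1-cm UH is the DRH scaled by (10 mm)/d, so U_p = 38.0 × 10/8.000 = 47.5 m³/s.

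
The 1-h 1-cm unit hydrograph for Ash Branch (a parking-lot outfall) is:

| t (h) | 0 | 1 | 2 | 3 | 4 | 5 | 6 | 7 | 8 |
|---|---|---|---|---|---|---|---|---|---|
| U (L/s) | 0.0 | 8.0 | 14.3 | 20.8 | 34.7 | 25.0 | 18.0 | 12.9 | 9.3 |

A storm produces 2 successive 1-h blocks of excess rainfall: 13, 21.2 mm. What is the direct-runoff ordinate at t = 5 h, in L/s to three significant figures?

Q ≈ 106 L/s

By discrete convolution, Q_j = Σ (P_i / 10 mm) · U_{j−i}.
At t = 5 h (j=5): Q = (13/10)·25.0 + (21.2/10)·34.7 = 106 L/s.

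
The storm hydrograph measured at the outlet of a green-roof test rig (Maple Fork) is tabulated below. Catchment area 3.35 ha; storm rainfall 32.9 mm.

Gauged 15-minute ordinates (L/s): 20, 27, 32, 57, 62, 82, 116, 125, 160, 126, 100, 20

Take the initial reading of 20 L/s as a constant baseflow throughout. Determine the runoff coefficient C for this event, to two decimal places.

ΣQ_DR = 687.0 L/s; V = ΣQ_DR·Δt = 6.183 × 10^5 L.
Runoff depth d = V / A = 18.46 mm.
C = d / P = 18.46 / 32.9 = 0.56.

C ≈ 0.56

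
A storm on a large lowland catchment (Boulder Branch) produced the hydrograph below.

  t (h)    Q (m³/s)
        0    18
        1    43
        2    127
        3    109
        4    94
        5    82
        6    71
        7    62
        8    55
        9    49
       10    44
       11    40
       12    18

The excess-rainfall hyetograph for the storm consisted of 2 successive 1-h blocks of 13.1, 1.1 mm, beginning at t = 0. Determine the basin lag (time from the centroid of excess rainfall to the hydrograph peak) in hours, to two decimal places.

t_L ≈ 1.42 h

Centroid of excess rainfall: t_c = Σ P_i·t̄_i / ΣP_i = 0.5775 h (block centres at 0.5, 1.5 h).
Hydrograph peak occurs at t = 2 h, so basin lag t_L = 2 − 0.5775 = 1.42 h.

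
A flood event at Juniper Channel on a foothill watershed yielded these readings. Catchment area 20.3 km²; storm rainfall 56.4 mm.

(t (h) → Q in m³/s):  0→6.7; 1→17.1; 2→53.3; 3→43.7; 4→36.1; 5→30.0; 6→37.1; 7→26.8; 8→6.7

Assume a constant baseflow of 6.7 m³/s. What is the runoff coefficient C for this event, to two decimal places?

ΣQ_DR = 197.2 m³/s; V = ΣQ_DR·Δt = 7.099 × 10^5 m³.
Runoff depth d = V / A = 34.97 mm.
C = d / P = 34.97 / 56.4 = 0.62.

C ≈ 0.62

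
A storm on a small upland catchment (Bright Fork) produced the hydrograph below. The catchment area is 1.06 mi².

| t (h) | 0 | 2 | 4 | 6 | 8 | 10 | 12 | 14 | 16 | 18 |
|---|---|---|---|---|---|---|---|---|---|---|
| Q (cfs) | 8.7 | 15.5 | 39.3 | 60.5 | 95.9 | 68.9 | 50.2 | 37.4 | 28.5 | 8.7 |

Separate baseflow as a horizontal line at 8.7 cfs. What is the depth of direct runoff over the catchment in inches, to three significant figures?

d ≈ 0.955 in

Direct runoff: 0.0, 6.8, 30.6, 51.8, 87.2, 60.2, 41.5, 28.7, 19.8, 0.0 cfs; ΣQ_DR = 326.6 cfs.
V = ΣQ_DR · Δt = 326.6 × 7200 s = 2.352 × 10^6 ft³.
Over A = 1.06 mi², depth = V / A = 0.955 in.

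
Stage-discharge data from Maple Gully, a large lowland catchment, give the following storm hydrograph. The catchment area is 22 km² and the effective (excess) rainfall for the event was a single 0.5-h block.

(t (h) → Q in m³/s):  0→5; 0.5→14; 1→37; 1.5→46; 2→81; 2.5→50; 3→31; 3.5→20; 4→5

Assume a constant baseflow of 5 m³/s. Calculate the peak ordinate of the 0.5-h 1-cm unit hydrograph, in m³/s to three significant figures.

U_p ≈ 38.1 m³/s

Direct runoff: 0.0, 9.0, 32.0, 41.0, 76.0, 45.0, 26.0, 15.0, 0.0 m³/s; ΣQ_DR = 244.0 m³/s, peak = 76.0 m³/s.
Runoff depth d = ΣQ_DR·Δt / A = 244.0 × 1800 / (22 km²) = 19.96 mm.
The 1-cm UH is the DRH scaled by (10 mm)/d, so U_p = 76.0 × 10/19.96 = 38.1 m³/s.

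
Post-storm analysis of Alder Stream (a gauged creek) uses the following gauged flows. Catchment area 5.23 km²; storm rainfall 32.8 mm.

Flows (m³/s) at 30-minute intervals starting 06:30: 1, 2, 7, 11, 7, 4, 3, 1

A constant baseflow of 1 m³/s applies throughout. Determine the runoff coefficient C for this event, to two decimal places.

ΣQ_DR = 28.00 m³/s; V = ΣQ_DR·Δt = 50400 m³.
Runoff depth d = V / A = 9.637 mm.
C = d / P = 9.637 / 32.8 = 0.29.

C ≈ 0.29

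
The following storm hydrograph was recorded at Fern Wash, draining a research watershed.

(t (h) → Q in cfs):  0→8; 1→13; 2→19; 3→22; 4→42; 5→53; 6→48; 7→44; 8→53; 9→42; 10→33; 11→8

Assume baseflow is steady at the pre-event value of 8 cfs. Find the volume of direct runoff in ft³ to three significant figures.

V ≈ 1.04 × 10^6 ft³

Direct-runoff ordinates (Q − Q_b): 0.0, 5.0, 11.0, 14.0, 34.0, 45.0, 40.0, 36.0, 45.0, 34.0, 25.0, 0.0 cfs.
ΣQ_DR = 289.0 cfs.
With Δt = 1 h = 3600 s, V = ΣQ_DR · Δt = 289.0 × 3600 = 1.04 × 10^6 ft³.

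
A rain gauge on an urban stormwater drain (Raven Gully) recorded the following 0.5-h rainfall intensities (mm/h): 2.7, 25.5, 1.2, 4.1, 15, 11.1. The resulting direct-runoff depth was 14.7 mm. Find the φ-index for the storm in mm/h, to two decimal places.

Only the 3 blocks with intensity above φ contribute runoff: 25.5, 15, 11.1 mm/h.
Σ(I−φ)·Δt = d  ⇒  (25.5+15+11.1 − 3φ)·0.5 = 14.7
φ = (51.60 − 14.7/0.5) / 3 = 7.40 mm/h.

φ ≈ 7.40 mm/h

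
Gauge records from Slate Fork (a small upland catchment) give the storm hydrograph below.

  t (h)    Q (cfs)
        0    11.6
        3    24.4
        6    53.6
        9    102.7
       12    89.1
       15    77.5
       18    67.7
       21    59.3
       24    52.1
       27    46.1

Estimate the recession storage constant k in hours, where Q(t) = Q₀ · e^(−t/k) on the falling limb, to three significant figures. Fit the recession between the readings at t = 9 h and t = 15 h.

k ≈ 21.3 h

On the falling limb, Q drops from 102.7 to 77.5 cfs between t = 9 h and t = 15 h (Δt = 6 h).
k = −Δt / ln(Q₂/Q₁) = −6 / ln(77.5/102.7) = 21.3 h.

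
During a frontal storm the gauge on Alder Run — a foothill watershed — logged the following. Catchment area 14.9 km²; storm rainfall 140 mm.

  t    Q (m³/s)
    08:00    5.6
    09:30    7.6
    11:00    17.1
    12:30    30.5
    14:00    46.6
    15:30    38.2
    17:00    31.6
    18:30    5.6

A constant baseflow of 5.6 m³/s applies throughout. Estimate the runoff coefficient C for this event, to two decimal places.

C ≈ 0.36

ΣQ_DR = 138.0 m³/s; V = ΣQ_DR·Δt = 7.452 × 10^5 m³.
Runoff depth d = V / A = 50.01 mm.
C = d / P = 50.01 / 140 = 0.36.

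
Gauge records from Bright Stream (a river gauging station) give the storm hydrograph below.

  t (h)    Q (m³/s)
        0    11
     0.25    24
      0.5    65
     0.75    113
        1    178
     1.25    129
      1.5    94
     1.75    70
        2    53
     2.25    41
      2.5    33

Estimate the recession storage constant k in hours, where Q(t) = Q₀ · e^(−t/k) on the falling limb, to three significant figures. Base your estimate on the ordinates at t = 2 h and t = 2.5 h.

On the falling limb, Q drops from 53 to 33 m³/s between t = 2 h and t = 2.5 h (Δt = 0.5 h).
k = −Δt / ln(Q₂/Q₁) = −0.5 / ln(33/53) = 1.06 h.

k ≈ 1.06 h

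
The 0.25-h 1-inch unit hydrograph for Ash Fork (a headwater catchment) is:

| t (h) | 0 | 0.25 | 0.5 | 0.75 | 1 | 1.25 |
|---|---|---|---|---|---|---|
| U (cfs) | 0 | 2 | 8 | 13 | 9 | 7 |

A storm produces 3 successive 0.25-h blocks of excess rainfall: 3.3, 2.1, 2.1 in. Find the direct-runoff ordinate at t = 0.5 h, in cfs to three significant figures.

By discrete convolution, Q_j = Σ (P_i / 1 in) · U_{j−i}.
At t = 0.5 h (j=2): Q = (3.3/1)·8 + (2.1/1)·2 + (2.1/1)·0 = 30.6 cfs.

Q ≈ 30.6 cfs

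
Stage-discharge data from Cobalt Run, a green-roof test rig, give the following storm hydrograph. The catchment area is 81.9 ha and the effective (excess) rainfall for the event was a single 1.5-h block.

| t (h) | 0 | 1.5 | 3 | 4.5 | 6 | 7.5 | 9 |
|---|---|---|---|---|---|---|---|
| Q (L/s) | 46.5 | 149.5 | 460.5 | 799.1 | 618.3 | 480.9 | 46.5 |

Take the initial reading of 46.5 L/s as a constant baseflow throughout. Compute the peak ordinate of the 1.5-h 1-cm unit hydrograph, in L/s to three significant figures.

Direct runoff: 0.0, 103.0, 414.0, 752.6, 571.8, 434.4, 0.0 L/s; ΣQ_DR = 2276 L/s, peak = 752.6 L/s.
Runoff depth d = ΣQ_DR·Δt / A = 2276 × 5400 / (81.9 ha) = 15.01 mm.
The 1-cm UH is the DRH scaled by (10 mm)/d, so U_p = 752.6 × 10/15.01 = 502 L/s.

U_p ≈ 502 L/s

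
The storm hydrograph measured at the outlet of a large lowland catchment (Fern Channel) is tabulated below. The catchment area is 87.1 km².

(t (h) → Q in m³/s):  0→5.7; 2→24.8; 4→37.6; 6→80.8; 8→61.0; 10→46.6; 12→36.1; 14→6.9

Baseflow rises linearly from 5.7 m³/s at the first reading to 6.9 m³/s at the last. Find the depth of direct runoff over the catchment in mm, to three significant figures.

Direct runoff: 0.00, 18.93, 31.56, 74.59, 54.61, 40.04, 29.37, 0.00 m³/s; ΣQ_DR = 249.1 m³/s.
V = ΣQ_DR · Δt = 249.1 × 7200 s = 1.794 × 10^6 m³.
Over A = 87.1 km², depth = V / A = 20.6 mm.

d ≈ 20.6 mm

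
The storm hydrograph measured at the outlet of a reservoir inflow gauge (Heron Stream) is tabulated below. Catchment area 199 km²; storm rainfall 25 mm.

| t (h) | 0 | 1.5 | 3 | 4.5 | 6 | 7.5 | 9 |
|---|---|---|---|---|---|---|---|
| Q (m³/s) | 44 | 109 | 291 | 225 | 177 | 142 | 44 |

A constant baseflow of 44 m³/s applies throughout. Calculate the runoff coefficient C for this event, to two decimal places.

ΣQ_DR = 724.0 m³/s; V = ΣQ_DR·Δt = 3.910 × 10^6 m³.
Runoff depth d = V / A = 19.65 mm.
C = d / P = 19.65 / 25 = 0.79.

C ≈ 0.79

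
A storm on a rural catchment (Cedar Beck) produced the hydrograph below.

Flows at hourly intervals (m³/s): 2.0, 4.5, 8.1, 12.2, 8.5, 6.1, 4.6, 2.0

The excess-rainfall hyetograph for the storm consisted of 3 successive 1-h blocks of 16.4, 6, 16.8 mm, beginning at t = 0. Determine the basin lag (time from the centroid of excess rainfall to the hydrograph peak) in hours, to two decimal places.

t_L ≈ 1.49 h

Centroid of excess rainfall: t_c = Σ P_i·t̄_i / ΣP_i = 1.5102 h (block centres at 0.5, 1.5, 2.5 h).
Hydrograph peak occurs at t = 3 h, so basin lag t_L = 3 − 1.5102 = 1.49 h.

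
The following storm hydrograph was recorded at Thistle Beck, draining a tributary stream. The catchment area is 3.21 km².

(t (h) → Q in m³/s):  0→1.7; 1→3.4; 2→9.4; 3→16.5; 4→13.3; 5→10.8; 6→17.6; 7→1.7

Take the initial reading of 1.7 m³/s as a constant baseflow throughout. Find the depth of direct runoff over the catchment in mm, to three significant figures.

Direct runoff: 0.0, 1.7, 7.7, 14.8, 11.6, 9.1, 15.9, 0.0 m³/s; ΣQ_DR = 60.80 m³/s.
V = ΣQ_DR · Δt = 60.80 × 3600 s = 2.189 × 10^5 m³.
Over A = 3.21 km², depth = V / A = 68.2 mm.

d ≈ 68.2 mm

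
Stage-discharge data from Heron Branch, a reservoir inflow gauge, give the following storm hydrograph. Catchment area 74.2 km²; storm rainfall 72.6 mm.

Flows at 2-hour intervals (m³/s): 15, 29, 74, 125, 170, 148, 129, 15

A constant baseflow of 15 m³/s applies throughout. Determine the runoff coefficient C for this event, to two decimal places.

C ≈ 0.78

ΣQ_DR = 585.0 m³/s; V = ΣQ_DR·Δt = 4.212 × 10^6 m³.
Runoff depth d = V / A = 56.77 mm.
C = d / P = 56.77 / 72.6 = 0.78.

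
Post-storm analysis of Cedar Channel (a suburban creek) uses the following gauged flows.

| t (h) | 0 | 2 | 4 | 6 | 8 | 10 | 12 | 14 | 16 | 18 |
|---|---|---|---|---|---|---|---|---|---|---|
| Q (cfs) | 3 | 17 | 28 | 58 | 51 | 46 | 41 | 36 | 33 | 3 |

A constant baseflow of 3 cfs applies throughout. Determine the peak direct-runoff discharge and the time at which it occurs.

Subtracting baseflow gives direct-runoff ordinates: 0.0, 14.0, 25.0, 55.0, 48.0, 43.0, 38.0, 33.0, 30.0, 0.0 cfs.
The maximum is 55.0 cfs, occurring at the reading for t = 6 h.

Q_p = 55.0 cfs at t = 6 h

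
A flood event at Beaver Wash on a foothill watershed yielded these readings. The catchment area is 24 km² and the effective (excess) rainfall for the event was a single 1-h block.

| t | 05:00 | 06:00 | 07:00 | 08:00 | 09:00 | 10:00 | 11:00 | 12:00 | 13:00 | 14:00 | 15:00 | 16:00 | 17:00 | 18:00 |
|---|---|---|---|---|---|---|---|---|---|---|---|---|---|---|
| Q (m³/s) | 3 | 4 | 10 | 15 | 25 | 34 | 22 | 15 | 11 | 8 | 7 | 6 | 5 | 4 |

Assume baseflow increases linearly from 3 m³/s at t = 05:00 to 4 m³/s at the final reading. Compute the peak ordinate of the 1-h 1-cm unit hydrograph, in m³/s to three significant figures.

U_p ≈ 17.0 m³/s

Direct runoff: 0.00, 0.92, 6.85, 11.77, 21.69, 30.62, 18.54, 11.46, 7.38, 4.31, 3.23, 2.15, 1.08, 0.00 m³/s; ΣQ_DR = 120.0 m³/s, peak = 30.62 m³/s.
Runoff depth d = ΣQ_DR·Δt / A = 120.0 × 3600 / (24 km²) = 18.00 mm.
The 1-cm UH is the DRH scaled by (10 mm)/d, so U_p = 30.62 × 10/18.00 = 17.0 m³/s.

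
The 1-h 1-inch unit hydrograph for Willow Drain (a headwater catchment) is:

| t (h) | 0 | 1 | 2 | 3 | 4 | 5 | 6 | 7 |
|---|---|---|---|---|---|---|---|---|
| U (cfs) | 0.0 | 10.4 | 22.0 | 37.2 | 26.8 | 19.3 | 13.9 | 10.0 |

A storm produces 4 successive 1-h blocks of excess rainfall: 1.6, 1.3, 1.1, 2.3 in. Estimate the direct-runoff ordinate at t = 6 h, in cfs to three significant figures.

By discrete convolution, Q_j = Σ (P_i / 1 in) · U_{j−i}.
At t = 6 h (j=6): Q = (1.6/1)·13.9 + (1.3/1)·19.3 + (1.1/1)·26.8 + (2.3/1)·37.2 = 162 cfs.

Q ≈ 162 cfs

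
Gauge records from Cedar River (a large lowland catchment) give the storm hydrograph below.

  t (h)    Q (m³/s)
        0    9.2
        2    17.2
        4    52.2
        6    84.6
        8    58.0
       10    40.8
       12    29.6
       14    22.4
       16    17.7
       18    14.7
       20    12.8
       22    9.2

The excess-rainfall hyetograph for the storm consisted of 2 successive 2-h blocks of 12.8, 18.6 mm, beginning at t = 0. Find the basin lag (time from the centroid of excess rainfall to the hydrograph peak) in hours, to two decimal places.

t_L ≈ 3.82 h

Centroid of excess rainfall: t_c = Σ P_i·t̄_i / ΣP_i = 2.1847 h (block centres at 1, 3 h).
Hydrograph peak occurs at t = 6 h, so basin lag t_L = 6 − 2.1847 = 3.82 h.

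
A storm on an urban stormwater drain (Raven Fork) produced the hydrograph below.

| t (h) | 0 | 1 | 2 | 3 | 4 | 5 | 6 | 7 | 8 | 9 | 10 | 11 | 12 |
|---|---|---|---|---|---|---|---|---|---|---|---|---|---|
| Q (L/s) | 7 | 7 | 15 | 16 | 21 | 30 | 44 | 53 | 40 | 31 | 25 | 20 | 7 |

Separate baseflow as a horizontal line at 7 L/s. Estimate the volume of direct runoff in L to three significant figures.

V ≈ 8.10 × 10^5 L

Direct-runoff ordinates (Q − Q_b): 0.0, 0.0, 8.0, 9.0, 14.0, 23.0, 37.0, 46.0, 33.0, 24.0, 18.0, 13.0, 0.0 L/s.
ΣQ_DR = 225.0 L/s.
With Δt = 1 h = 3600 s, V = ΣQ_DR · Δt = 225.0 × 3600 = 8.10 × 10^5 L.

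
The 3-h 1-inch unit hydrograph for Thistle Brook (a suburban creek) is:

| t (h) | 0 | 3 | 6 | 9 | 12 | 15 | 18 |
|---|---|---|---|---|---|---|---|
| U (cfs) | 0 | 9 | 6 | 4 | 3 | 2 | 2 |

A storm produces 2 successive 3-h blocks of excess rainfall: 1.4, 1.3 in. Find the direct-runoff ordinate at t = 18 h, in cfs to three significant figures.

By discrete convolution, Q_j = Σ (P_i / 1 in) · U_{j−i}.
At t = 18 h (j=6): Q = (1.4/1)·2 + (1.3/1)·2 = 5.40 cfs.

Q ≈ 5.40 cfs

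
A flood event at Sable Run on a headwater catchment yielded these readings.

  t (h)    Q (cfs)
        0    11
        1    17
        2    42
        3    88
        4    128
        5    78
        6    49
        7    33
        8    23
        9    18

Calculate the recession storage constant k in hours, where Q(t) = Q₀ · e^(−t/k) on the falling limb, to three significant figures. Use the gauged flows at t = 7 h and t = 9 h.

On the falling limb, Q drops from 33 to 18 cfs between t = 7 h and t = 9 h (Δt = 2 h).
k = −Δt / ln(Q₂/Q₁) = −2 / ln(18/33) = 3.30 h.

k ≈ 3.30 h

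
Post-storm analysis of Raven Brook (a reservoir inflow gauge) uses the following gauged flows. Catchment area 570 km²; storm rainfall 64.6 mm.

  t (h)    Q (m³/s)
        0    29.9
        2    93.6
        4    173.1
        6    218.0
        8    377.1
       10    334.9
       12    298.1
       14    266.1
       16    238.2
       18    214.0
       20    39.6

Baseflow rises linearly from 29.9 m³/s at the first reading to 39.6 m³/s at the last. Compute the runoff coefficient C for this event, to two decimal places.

C ≈ 0.37

ΣQ_DR = 1900 m³/s; V = ΣQ_DR·Δt = 1.368 × 10^7 m³.
Runoff depth d = V / A = 24.00 mm.
C = d / P = 24.00 / 64.6 = 0.37.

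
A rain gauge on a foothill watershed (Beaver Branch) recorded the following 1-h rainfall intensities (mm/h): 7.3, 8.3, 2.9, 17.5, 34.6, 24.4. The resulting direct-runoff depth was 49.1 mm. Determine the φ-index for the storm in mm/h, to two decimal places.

φ ≈ 9.13 mm/h

Only the 3 blocks with intensity above φ contribute runoff: 17.5, 34.6, 24.4 mm/h.
Σ(I−φ)·Δt = d  ⇒  (17.5+34.6+24.4 − 3φ)·1 = 49.1
φ = (76.50 − 49.1/1) / 3 = 9.13 mm/h.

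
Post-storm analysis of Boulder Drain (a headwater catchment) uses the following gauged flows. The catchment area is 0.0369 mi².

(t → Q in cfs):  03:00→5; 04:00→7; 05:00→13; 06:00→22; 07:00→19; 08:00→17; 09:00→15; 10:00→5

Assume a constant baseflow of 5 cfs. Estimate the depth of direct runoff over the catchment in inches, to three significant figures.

Direct runoff: 0.0, 2.0, 8.0, 17.0, 14.0, 12.0, 10.0, 0.0 cfs; ΣQ_DR = 63.00 cfs.
V = ΣQ_DR · Δt = 63.00 × 3600 s = 2.268 × 10^5 ft³.
Over A = 0.0369 mi², depth = V / A = 2.65 in.

d ≈ 2.65 in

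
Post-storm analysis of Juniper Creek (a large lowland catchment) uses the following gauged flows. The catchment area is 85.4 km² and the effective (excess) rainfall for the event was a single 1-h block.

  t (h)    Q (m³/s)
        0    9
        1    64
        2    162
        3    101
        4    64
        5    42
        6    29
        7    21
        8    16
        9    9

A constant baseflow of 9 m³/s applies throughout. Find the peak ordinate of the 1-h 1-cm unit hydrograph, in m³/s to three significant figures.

Direct runoff: 0.0, 55.0, 153.0, 92.0, 55.0, 33.0, 20.0, 12.0, 7.0, 0.0 m³/s; ΣQ_DR = 427.0 m³/s, peak = 153.0 m³/s.
Runoff depth d = ΣQ_DR·Δt / A = 427.0 × 3600 / (85.4 km²) = 18.00 mm.
The 1-cm UH is the DRH scaled by (10 mm)/d, so U_p = 153.0 × 10/18.00 = 85.0 m³/s.

U_p ≈ 85.0 m³/s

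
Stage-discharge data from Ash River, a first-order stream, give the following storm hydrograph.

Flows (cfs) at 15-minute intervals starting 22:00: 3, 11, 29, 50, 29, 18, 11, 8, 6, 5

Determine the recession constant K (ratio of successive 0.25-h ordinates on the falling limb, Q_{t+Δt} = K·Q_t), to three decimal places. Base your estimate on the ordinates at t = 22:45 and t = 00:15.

K ≈ 0.681

Using the recession-limb readings at t = 22:45 and t = 00:15: Q falls from 50 to 5 cfs over 6 intervals.
K = (Q₂/Q₁)^(1/6) = (5/50)^(1/6) = 0.681.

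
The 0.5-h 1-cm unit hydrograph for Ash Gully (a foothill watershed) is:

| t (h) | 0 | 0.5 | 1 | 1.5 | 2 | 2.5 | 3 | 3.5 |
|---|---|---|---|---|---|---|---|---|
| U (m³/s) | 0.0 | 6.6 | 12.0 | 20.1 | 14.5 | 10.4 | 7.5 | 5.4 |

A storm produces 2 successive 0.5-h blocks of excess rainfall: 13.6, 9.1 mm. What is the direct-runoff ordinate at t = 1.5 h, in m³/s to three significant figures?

Q ≈ 38.3 m³/s

By discrete convolution, Q_j = Σ (P_i / 10 mm) · U_{j−i}.
At t = 1.5 h (j=3): Q = (13.6/10)·20.1 + (9.1/10)·12.0 = 38.3 m³/s.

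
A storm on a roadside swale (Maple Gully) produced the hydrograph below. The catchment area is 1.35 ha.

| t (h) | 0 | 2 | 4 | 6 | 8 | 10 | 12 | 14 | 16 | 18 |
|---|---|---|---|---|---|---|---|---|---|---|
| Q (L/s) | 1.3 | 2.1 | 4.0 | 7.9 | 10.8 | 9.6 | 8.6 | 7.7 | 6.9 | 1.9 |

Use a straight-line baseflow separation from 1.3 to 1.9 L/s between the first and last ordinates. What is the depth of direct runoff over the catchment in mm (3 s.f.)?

d ≈ 23.9 mm

Direct runoff: 0.00, 0.73, 2.57, 6.40, 9.23, 7.97, 6.90, 5.93, 5.07, 0.00 L/s; ΣQ_DR = 44.80 L/s.
V = ΣQ_DR · Δt = 44.80 × 7200 s = 3.226 × 10^5 L.
Over A = 1.35 ha, depth = V / A = 23.9 mm.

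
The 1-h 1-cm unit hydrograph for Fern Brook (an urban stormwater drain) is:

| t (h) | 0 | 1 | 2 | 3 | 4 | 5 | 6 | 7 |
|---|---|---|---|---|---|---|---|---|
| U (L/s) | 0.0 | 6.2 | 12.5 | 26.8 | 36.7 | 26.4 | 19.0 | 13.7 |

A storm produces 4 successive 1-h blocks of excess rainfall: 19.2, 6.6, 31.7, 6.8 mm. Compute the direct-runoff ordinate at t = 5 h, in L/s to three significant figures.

By discrete convolution, Q_j = Σ (P_i / 10 mm) · U_{j−i}.
At t = 5 h (j=5): Q = (19.2/10)·26.4 + (6.6/10)·36.7 + (31.7/10)·26.8 + (6.8/10)·12.5 = 168 L/s.

Q ≈ 168 L/s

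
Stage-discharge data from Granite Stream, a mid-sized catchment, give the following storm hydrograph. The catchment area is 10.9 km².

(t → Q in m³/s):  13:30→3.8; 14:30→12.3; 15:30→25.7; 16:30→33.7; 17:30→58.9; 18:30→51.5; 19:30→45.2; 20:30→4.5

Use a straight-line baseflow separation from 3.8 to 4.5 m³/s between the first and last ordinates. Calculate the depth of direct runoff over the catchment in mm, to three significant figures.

d ≈ 66.8 mm

Direct runoff: 0.00, 8.40, 21.70, 29.60, 54.70, 47.20, 40.80, 0.00 m³/s; ΣQ_DR = 202.4 m³/s.
V = ΣQ_DR · Δt = 202.4 × 3600 s = 7.286 × 10^5 m³.
Over A = 10.9 km², depth = V / A = 66.8 mm.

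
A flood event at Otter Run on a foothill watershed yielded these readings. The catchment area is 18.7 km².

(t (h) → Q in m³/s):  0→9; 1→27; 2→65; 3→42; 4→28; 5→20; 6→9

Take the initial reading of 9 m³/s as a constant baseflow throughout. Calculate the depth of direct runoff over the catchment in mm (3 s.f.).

Direct runoff: 0.0, 18.0, 56.0, 33.0, 19.0, 11.0, 0.0 m³/s; ΣQ_DR = 137.0 m³/s.
V = ΣQ_DR · Δt = 137.0 × 3600 s = 4.932 × 10^5 m³.
Over A = 18.7 km², depth = V / A = 26.4 mm.

d ≈ 26.4 mm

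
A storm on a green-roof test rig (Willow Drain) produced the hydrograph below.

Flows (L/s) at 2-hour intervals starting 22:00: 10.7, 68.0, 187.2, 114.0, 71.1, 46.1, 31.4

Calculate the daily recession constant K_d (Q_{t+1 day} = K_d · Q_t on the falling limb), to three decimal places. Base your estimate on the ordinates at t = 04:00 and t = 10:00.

K_d ≈ 0.006

Between t = 04:00 and t = 10:00 the flow falls from 114.0 to 31.4 L/s over 3×2 h = 6 h.
Per-interval ratio K = (31.4/114.0)^(1/3) = 0.6506; K_d = K^(24/2) = 0.006.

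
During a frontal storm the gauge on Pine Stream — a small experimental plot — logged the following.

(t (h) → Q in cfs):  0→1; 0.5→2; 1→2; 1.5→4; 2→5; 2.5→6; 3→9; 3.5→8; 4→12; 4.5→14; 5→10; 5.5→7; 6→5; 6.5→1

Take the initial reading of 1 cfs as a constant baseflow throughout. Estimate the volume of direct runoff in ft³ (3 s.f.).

V ≈ 1.30 × 10^5 ft³

Direct-runoff ordinates (Q − Q_b): 0.0, 1.0, 1.0, 3.0, 4.0, 5.0, 8.0, 7.0, 11.0, 13.0, 9.0, 6.0, 4.0, 0.0 cfs.
ΣQ_DR = 72.00 cfs.
With Δt = 0.5 h = 1800 s, V = ΣQ_DR · Δt = 72.00 × 1800 = 1.30 × 10^5 ft³.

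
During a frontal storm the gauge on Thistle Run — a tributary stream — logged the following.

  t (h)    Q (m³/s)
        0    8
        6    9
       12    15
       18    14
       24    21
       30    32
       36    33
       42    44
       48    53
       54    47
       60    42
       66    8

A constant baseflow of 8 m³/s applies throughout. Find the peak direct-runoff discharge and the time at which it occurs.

Subtracting baseflow gives direct-runoff ordinates: 0.0, 1.0, 7.0, 6.0, 13.0, 24.0, 25.0, 36.0, 45.0, 39.0, 34.0, 0.0 m³/s.
The maximum is 45.0 m³/s, occurring at the reading for t = 48 h.

Q_p = 45.0 m³/s at t = 48 h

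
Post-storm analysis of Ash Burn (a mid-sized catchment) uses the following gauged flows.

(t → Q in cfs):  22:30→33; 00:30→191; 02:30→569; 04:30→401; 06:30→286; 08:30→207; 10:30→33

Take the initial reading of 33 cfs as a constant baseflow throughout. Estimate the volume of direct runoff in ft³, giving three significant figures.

V ≈ 1.07 × 10^7 ft³

Direct-runoff ordinates (Q − Q_b): 0.0, 158.0, 536.0, 368.0, 253.0, 174.0, 0.0 cfs.
ΣQ_DR = 1489 cfs.
With Δt = 2 h = 7200 s, V = ΣQ_DR · Δt = 1489 × 7200 = 1.07 × 10^7 ft³.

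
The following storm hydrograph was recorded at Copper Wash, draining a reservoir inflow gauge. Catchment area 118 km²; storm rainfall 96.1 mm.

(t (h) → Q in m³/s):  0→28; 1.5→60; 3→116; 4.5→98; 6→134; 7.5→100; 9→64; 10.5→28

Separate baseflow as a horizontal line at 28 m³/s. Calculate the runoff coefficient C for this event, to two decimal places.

C ≈ 0.19

ΣQ_DR = 404.0 m³/s; V = ΣQ_DR·Δt = 2.182 × 10^6 m³.
Runoff depth d = V / A = 18.49 mm.
C = d / P = 18.49 / 96.1 = 0.19.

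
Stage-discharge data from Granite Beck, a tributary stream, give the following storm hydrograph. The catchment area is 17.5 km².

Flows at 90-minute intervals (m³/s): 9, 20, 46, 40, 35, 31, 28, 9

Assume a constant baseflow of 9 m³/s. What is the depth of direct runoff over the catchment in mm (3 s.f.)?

d ≈ 45.1 mm

Direct runoff: 0.0, 11.0, 37.0, 31.0, 26.0, 22.0, 19.0, 0.0 m³/s; ΣQ_DR = 146.0 m³/s.
V = ΣQ_DR · Δt = 146.0 × 5400 s = 7.884 × 10^5 m³.
Over A = 17.5 km², depth = V / A = 45.1 mm.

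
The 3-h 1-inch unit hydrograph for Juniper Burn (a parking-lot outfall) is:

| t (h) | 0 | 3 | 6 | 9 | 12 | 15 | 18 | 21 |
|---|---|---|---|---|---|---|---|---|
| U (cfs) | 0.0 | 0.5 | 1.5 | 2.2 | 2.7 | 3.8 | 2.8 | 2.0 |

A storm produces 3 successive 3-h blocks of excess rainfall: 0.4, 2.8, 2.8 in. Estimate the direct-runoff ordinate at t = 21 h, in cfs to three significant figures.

By discrete convolution, Q_j = Σ (P_i / 1 in) · U_{j−i}.
At t = 21 h (j=7): Q = (0.4/1)·2.0 + (2.8/1)·2.8 + (2.8/1)·3.8 = 19.3 cfs.

Q ≈ 19.3 cfs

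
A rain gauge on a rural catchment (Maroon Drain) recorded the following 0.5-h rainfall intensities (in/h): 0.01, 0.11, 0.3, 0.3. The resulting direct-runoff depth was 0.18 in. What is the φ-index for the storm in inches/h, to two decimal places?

φ ≈ 0.12 in/h

Only the 2 blocks with intensity above φ contribute runoff: 0.3, 0.3 in/h.
Σ(I−φ)·Δt = d  ⇒  (0.3+0.3 − 2φ)·0.5 = 0.18
φ = (0.6000 − 0.18/0.5) / 2 = 0.12 in/h.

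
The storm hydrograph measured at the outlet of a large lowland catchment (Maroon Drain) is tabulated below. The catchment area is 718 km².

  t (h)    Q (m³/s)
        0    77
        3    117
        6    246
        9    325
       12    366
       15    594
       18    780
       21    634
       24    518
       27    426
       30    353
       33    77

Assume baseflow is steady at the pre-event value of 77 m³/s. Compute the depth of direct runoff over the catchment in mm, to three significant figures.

d ≈ 54.0 mm

Direct runoff: 0.0, 40.0, 169.0, 248.0, 289.0, 517.0, 703.0, 557.0, 441.0, 349.0, 276.0, 0.0 m³/s; ΣQ_DR = 3589 m³/s.
V = ΣQ_DR · Δt = 3589 × 10800 s = 3.876 × 10^7 m³.
Over A = 718 km², depth = V / A = 54.0 mm.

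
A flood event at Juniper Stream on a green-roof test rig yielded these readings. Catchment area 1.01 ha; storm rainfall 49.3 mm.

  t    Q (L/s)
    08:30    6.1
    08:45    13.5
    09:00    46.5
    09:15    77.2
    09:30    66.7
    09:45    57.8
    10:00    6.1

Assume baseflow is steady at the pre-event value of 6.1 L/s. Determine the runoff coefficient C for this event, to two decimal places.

C ≈ 0.42

ΣQ_DR = 231.2 L/s; V = ΣQ_DR·Δt = 2.081 × 10^5 L.
Runoff depth d = V / A = 20.60 mm.
C = d / P = 20.60 / 49.3 = 0.42.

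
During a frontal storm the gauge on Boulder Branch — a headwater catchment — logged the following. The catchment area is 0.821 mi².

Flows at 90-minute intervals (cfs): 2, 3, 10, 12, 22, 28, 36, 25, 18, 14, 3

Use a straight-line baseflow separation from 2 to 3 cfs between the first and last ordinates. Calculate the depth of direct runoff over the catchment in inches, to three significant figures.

d ≈ 0.412 in

Direct runoff: 0.00, 0.90, 7.80, 9.70, 19.60, 25.50, 33.40, 22.30, 15.20, 11.10, 0.00 cfs; ΣQ_DR = 145.5 cfs.
V = ΣQ_DR · Δt = 145.5 × 5400 s = 7.857 × 10^5 ft³.
Over A = 0.821 mi², depth = V / A = 0.412 in.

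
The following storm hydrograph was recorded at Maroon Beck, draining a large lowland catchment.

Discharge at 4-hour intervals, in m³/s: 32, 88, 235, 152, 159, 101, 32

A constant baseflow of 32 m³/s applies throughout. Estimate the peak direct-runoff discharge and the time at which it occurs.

Q_p = 203.0 m³/s at t = 8 h

Subtracting baseflow gives direct-runoff ordinates: 0.0, 56.0, 203.0, 120.0, 127.0, 69.0, 0.0 m³/s.
The maximum is 203.0 m³/s, occurring at the reading for t = 8 h.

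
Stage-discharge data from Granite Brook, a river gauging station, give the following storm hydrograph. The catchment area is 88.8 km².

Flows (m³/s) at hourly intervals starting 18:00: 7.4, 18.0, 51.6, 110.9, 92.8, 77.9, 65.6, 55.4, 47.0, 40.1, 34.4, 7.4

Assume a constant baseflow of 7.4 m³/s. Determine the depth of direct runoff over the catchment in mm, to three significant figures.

Direct runoff: 0.0, 10.6, 44.2, 103.5, 85.4, 70.5, 58.2, 48.0, 39.6, 32.7, 27.0, 0.0 m³/s; ΣQ_DR = 519.7 m³/s.
V = ΣQ_DR · Δt = 519.7 × 3600 s = 1.871 × 10^6 m³.
Over A = 88.8 km², depth = V / A = 21.1 mm.

d ≈ 21.1 mm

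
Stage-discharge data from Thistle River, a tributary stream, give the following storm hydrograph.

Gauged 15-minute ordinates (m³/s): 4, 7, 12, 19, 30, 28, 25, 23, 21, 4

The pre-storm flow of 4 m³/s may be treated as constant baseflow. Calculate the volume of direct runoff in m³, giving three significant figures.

V ≈ 1.20 × 10^5 m³

Direct-runoff ordinates (Q − Q_b): 0.0, 3.0, 8.0, 15.0, 26.0, 24.0, 21.0, 19.0, 17.0, 0.0 m³/s.
ΣQ_DR = 133.0 m³/s.
With Δt = 0.25 h = 900 s, V = ΣQ_DR · Δt = 133.0 × 900 = 1.20 × 10^5 m³.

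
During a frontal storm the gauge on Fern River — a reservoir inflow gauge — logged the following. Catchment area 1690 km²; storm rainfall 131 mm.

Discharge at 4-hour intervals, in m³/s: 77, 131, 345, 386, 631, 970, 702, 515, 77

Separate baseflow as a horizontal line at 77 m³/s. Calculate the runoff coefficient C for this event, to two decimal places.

ΣQ_DR = 3141 m³/s; V = ΣQ_DR·Δt = 4.523 × 10^7 m³.
Runoff depth d = V / A = 26.76 mm.
C = d / P = 26.76 / 131 = 0.20.

C ≈ 0.20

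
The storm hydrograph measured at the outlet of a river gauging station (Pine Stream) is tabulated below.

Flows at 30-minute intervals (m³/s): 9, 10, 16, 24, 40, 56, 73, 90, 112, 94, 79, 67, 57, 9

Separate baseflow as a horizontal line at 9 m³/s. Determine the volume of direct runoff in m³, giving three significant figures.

V ≈ 1.10 × 10^6 m³

Direct-runoff ordinates (Q − Q_b): 0.0, 1.0, 7.0, 15.0, 31.0, 47.0, 64.0, 81.0, 103.0, 85.0, 70.0, 58.0, 48.0, 0.0 m³/s.
ΣQ_DR = 610.0 m³/s.
With Δt = 0.5 h = 1800 s, V = ΣQ_DR · Δt = 610.0 × 1800 = 1.10 × 10^6 m³.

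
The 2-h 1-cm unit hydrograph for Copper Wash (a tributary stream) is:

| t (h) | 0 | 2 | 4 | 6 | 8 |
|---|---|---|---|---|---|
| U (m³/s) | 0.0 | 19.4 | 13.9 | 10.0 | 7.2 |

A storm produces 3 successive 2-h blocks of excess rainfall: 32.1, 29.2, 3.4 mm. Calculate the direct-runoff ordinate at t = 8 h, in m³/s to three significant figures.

By discrete convolution, Q_j = Σ (P_i / 10 mm) · U_{j−i}.
At t = 8 h (j=4): Q = (32.1/10)·7.2 + (29.2/10)·10.0 + (3.4/10)·13.9 = 57.0 m³/s.

Q ≈ 57.0 m³/s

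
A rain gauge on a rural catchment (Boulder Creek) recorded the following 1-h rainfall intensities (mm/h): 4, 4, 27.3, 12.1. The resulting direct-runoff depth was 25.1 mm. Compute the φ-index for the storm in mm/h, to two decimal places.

Only the 2 blocks with intensity above φ contribute runoff: 27.3, 12.1 mm/h.
Σ(I−φ)·Δt = d  ⇒  (27.3+12.1 − 2φ)·1 = 25.1
φ = (39.40 − 25.1/1) / 2 = 7.15 mm/h.

φ ≈ 7.15 mm/h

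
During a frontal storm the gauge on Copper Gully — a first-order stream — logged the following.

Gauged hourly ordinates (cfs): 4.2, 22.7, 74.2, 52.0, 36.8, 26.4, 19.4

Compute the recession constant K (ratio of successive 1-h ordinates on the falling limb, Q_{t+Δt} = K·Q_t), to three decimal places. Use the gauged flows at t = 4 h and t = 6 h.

K ≈ 0.726

Using the recession-limb readings at t = 4 h and t = 6 h: Q falls from 36.8 to 19.4 cfs over 2 intervals.
K = (Q₂/Q₁)^(1/2) = (19.4/36.8)^(1/2) = 0.726.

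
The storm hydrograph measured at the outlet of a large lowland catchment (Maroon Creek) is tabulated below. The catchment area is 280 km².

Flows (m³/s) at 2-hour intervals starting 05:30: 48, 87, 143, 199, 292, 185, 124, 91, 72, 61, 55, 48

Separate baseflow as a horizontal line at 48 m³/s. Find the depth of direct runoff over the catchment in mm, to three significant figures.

d ≈ 21.3 mm

Direct runoff: 0.0, 39.0, 95.0, 151.0, 244.0, 137.0, 76.0, 43.0, 24.0, 13.0, 7.0, 0.0 m³/s; ΣQ_DR = 829.0 m³/s.
V = ΣQ_DR · Δt = 829.0 × 7200 s = 5.969 × 10^6 m³.
Over A = 280 km², depth = V / A = 21.3 mm.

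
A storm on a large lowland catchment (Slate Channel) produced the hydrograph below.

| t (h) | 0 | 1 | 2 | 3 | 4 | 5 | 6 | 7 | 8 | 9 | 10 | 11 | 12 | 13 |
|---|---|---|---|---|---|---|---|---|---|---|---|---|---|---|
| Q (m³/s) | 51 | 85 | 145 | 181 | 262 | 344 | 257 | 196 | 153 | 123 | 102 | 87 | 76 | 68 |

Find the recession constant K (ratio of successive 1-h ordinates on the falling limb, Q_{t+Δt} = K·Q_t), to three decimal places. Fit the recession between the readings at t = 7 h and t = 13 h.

K ≈ 0.838

Using the recession-limb readings at t = 7 h and t = 13 h: Q falls from 196 to 68 m³/s over 6 intervals.
K = (Q₂/Q₁)^(1/6) = (68/196)^(1/6) = 0.838.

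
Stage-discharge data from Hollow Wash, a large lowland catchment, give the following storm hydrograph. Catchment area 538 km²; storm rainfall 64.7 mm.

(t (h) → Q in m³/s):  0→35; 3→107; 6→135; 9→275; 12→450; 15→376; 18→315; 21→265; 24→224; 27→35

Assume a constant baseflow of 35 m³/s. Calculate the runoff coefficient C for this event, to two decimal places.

C ≈ 0.58

ΣQ_DR = 1867 m³/s; V = ΣQ_DR·Δt = 2.016 × 10^7 m³.
Runoff depth d = V / A = 37.48 mm.
C = d / P = 37.48 / 64.7 = 0.58.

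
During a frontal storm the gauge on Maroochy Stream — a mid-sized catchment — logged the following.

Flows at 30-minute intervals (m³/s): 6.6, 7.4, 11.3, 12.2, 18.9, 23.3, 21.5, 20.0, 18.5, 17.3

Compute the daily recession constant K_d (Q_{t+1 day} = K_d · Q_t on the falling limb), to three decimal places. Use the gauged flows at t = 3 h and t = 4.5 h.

K_d ≈ 0.031

Between t = 3 h and t = 4.5 h the flow falls from 21.5 to 17.3 m³/s over 3×0.5 h = 1.5 h.
Per-interval ratio K = (17.3/21.5)^(1/3) = 0.9301; K_d = K^(24/0.5) = 0.031.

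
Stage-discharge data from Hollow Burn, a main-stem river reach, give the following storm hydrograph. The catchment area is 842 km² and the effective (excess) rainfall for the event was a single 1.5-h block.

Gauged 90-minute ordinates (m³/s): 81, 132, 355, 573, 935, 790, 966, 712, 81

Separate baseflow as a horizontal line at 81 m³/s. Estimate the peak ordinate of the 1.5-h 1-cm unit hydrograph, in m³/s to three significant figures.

U_p ≈ 354 m³/s

Direct runoff: 0.0, 51.0, 274.0, 492.0, 854.0, 709.0, 885.0, 631.0, 0.0 m³/s; ΣQ_DR = 3896 m³/s, peak = 885.0 m³/s.
Runoff depth d = ΣQ_DR·Δt / A = 3896 × 5400 / (842 km²) = 24.99 mm.
The 1-cm UH is the DRH scaled by (10 mm)/d, so U_p = 885.0 × 10/24.99 = 354 m³/s.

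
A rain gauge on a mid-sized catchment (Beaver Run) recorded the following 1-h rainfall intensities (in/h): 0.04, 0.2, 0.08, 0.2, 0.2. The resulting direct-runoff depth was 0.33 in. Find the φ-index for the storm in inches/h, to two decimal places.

φ ≈ 0.09 in/h

Only the 3 blocks with intensity above φ contribute runoff: 0.2, 0.2, 0.2 in/h.
Σ(I−φ)·Δt = d  ⇒  (0.2+0.2+0.2 − 3φ)·1 = 0.33
φ = (0.6000 − 0.33/1) / 3 = 0.09 in/h.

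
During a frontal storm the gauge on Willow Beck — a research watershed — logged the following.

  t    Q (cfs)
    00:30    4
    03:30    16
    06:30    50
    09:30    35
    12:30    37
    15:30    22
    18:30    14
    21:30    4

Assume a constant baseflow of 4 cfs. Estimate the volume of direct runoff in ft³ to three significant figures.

V ≈ 1.62 × 10^6 ft³

Direct-runoff ordinates (Q − Q_b): 0.0, 12.0, 46.0, 31.0, 33.0, 18.0, 10.0, 0.0 cfs.
ΣQ_DR = 150.0 cfs.
With Δt = 3 h = 10800 s, V = ΣQ_DR · Δt = 150.0 × 10800 = 1.62 × 10^6 ft³.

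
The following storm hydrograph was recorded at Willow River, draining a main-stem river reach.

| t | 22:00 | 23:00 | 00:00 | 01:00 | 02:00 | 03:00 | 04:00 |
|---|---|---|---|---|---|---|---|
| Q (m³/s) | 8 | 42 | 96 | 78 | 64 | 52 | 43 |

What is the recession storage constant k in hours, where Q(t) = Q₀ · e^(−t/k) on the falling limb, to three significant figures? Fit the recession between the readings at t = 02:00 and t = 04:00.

On the falling limb, Q drops from 64 to 43 m³/s between t = 02:00 and t = 04:00 (Δt = 2 h).
k = −Δt / ln(Q₂/Q₁) = −2 / ln(43/64) = 5.03 h.

k ≈ 5.03 h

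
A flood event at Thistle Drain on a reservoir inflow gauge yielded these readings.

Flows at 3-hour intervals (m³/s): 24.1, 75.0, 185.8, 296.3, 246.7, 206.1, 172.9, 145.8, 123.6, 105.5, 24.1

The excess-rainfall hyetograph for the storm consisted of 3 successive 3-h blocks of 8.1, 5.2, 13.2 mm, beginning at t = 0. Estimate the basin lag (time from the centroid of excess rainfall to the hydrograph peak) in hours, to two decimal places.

t_L ≈ 3.92 h

Centroid of excess rainfall: t_c = Σ P_i·t̄_i / ΣP_i = 5.0774 h (block centres at 1.5, 4.5, 7.5 h).
Hydrograph peak occurs at t = 9 h, so basin lag t_L = 9 − 5.0774 = 3.92 h.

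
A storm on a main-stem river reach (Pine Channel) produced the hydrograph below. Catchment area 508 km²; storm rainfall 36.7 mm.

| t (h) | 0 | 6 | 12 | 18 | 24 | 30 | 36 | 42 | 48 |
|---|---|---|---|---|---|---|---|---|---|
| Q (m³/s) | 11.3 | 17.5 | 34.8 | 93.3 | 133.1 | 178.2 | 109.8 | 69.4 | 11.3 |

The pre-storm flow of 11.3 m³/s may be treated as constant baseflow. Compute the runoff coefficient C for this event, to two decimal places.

C ≈ 0.65

ΣQ_DR = 557.0 m³/s; V = ΣQ_DR·Δt = 1.203 × 10^7 m³.
Runoff depth d = V / A = 23.68 mm.
C = d / P = 23.68 / 36.7 = 0.65.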